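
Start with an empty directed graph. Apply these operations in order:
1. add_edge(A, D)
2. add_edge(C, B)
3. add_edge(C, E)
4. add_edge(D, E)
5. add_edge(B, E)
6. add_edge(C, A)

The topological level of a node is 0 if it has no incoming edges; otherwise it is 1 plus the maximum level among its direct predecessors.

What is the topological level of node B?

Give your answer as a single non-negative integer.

Op 1: add_edge(A, D). Edges now: 1
Op 2: add_edge(C, B). Edges now: 2
Op 3: add_edge(C, E). Edges now: 3
Op 4: add_edge(D, E). Edges now: 4
Op 5: add_edge(B, E). Edges now: 5
Op 6: add_edge(C, A). Edges now: 6
Compute levels (Kahn BFS):
  sources (in-degree 0): C
  process C: level=0
    C->A: in-degree(A)=0, level(A)=1, enqueue
    C->B: in-degree(B)=0, level(B)=1, enqueue
    C->E: in-degree(E)=2, level(E)>=1
  process A: level=1
    A->D: in-degree(D)=0, level(D)=2, enqueue
  process B: level=1
    B->E: in-degree(E)=1, level(E)>=2
  process D: level=2
    D->E: in-degree(E)=0, level(E)=3, enqueue
  process E: level=3
All levels: A:1, B:1, C:0, D:2, E:3
level(B) = 1

Answer: 1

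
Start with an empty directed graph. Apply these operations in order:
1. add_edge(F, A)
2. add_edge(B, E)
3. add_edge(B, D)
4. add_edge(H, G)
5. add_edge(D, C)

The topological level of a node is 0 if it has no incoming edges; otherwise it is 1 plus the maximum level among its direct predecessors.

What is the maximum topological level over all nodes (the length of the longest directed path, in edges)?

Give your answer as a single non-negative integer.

Answer: 2

Derivation:
Op 1: add_edge(F, A). Edges now: 1
Op 2: add_edge(B, E). Edges now: 2
Op 3: add_edge(B, D). Edges now: 3
Op 4: add_edge(H, G). Edges now: 4
Op 5: add_edge(D, C). Edges now: 5
Compute levels (Kahn BFS):
  sources (in-degree 0): B, F, H
  process B: level=0
    B->D: in-degree(D)=0, level(D)=1, enqueue
    B->E: in-degree(E)=0, level(E)=1, enqueue
  process F: level=0
    F->A: in-degree(A)=0, level(A)=1, enqueue
  process H: level=0
    H->G: in-degree(G)=0, level(G)=1, enqueue
  process D: level=1
    D->C: in-degree(C)=0, level(C)=2, enqueue
  process E: level=1
  process A: level=1
  process G: level=1
  process C: level=2
All levels: A:1, B:0, C:2, D:1, E:1, F:0, G:1, H:0
max level = 2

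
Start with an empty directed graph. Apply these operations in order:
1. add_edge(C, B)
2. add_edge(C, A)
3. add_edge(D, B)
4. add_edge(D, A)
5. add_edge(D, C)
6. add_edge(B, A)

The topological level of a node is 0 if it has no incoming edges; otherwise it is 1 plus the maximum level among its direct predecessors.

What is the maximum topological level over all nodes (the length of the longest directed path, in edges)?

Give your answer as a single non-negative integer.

Op 1: add_edge(C, B). Edges now: 1
Op 2: add_edge(C, A). Edges now: 2
Op 3: add_edge(D, B). Edges now: 3
Op 4: add_edge(D, A). Edges now: 4
Op 5: add_edge(D, C). Edges now: 5
Op 6: add_edge(B, A). Edges now: 6
Compute levels (Kahn BFS):
  sources (in-degree 0): D
  process D: level=0
    D->A: in-degree(A)=2, level(A)>=1
    D->B: in-degree(B)=1, level(B)>=1
    D->C: in-degree(C)=0, level(C)=1, enqueue
  process C: level=1
    C->A: in-degree(A)=1, level(A)>=2
    C->B: in-degree(B)=0, level(B)=2, enqueue
  process B: level=2
    B->A: in-degree(A)=0, level(A)=3, enqueue
  process A: level=3
All levels: A:3, B:2, C:1, D:0
max level = 3

Answer: 3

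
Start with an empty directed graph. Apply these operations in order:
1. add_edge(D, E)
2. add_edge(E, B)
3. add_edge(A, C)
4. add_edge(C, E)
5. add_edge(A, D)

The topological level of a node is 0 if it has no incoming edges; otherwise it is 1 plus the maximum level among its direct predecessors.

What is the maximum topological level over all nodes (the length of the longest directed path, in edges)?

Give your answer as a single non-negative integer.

Answer: 3

Derivation:
Op 1: add_edge(D, E). Edges now: 1
Op 2: add_edge(E, B). Edges now: 2
Op 3: add_edge(A, C). Edges now: 3
Op 4: add_edge(C, E). Edges now: 4
Op 5: add_edge(A, D). Edges now: 5
Compute levels (Kahn BFS):
  sources (in-degree 0): A
  process A: level=0
    A->C: in-degree(C)=0, level(C)=1, enqueue
    A->D: in-degree(D)=0, level(D)=1, enqueue
  process C: level=1
    C->E: in-degree(E)=1, level(E)>=2
  process D: level=1
    D->E: in-degree(E)=0, level(E)=2, enqueue
  process E: level=2
    E->B: in-degree(B)=0, level(B)=3, enqueue
  process B: level=3
All levels: A:0, B:3, C:1, D:1, E:2
max level = 3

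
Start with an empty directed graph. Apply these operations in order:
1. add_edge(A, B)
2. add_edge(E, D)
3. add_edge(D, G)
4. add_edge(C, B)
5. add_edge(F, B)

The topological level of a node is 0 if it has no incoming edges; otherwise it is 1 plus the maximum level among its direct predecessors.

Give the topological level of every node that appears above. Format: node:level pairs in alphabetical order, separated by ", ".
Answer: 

Answer: A:0, B:1, C:0, D:1, E:0, F:0, G:2

Derivation:
Op 1: add_edge(A, B). Edges now: 1
Op 2: add_edge(E, D). Edges now: 2
Op 3: add_edge(D, G). Edges now: 3
Op 4: add_edge(C, B). Edges now: 4
Op 5: add_edge(F, B). Edges now: 5
Compute levels (Kahn BFS):
  sources (in-degree 0): A, C, E, F
  process A: level=0
    A->B: in-degree(B)=2, level(B)>=1
  process C: level=0
    C->B: in-degree(B)=1, level(B)>=1
  process E: level=0
    E->D: in-degree(D)=0, level(D)=1, enqueue
  process F: level=0
    F->B: in-degree(B)=0, level(B)=1, enqueue
  process D: level=1
    D->G: in-degree(G)=0, level(G)=2, enqueue
  process B: level=1
  process G: level=2
All levels: A:0, B:1, C:0, D:1, E:0, F:0, G:2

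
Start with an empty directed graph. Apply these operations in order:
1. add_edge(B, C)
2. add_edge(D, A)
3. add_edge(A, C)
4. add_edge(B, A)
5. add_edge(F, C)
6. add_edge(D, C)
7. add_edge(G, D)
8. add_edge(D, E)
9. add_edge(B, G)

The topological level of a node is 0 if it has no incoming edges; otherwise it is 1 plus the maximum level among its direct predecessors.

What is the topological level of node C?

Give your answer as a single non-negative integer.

Op 1: add_edge(B, C). Edges now: 1
Op 2: add_edge(D, A). Edges now: 2
Op 3: add_edge(A, C). Edges now: 3
Op 4: add_edge(B, A). Edges now: 4
Op 5: add_edge(F, C). Edges now: 5
Op 6: add_edge(D, C). Edges now: 6
Op 7: add_edge(G, D). Edges now: 7
Op 8: add_edge(D, E). Edges now: 8
Op 9: add_edge(B, G). Edges now: 9
Compute levels (Kahn BFS):
  sources (in-degree 0): B, F
  process B: level=0
    B->A: in-degree(A)=1, level(A)>=1
    B->C: in-degree(C)=3, level(C)>=1
    B->G: in-degree(G)=0, level(G)=1, enqueue
  process F: level=0
    F->C: in-degree(C)=2, level(C)>=1
  process G: level=1
    G->D: in-degree(D)=0, level(D)=2, enqueue
  process D: level=2
    D->A: in-degree(A)=0, level(A)=3, enqueue
    D->C: in-degree(C)=1, level(C)>=3
    D->E: in-degree(E)=0, level(E)=3, enqueue
  process A: level=3
    A->C: in-degree(C)=0, level(C)=4, enqueue
  process E: level=3
  process C: level=4
All levels: A:3, B:0, C:4, D:2, E:3, F:0, G:1
level(C) = 4

Answer: 4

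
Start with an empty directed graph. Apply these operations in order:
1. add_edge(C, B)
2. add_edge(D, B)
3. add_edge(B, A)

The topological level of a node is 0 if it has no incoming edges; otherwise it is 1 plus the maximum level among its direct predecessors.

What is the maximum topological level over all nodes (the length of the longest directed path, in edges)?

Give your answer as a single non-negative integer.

Answer: 2

Derivation:
Op 1: add_edge(C, B). Edges now: 1
Op 2: add_edge(D, B). Edges now: 2
Op 3: add_edge(B, A). Edges now: 3
Compute levels (Kahn BFS):
  sources (in-degree 0): C, D
  process C: level=0
    C->B: in-degree(B)=1, level(B)>=1
  process D: level=0
    D->B: in-degree(B)=0, level(B)=1, enqueue
  process B: level=1
    B->A: in-degree(A)=0, level(A)=2, enqueue
  process A: level=2
All levels: A:2, B:1, C:0, D:0
max level = 2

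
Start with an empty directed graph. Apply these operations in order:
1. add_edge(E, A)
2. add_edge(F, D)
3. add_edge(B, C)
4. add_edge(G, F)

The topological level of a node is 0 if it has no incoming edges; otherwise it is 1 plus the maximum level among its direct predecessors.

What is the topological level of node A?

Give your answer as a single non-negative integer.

Answer: 1

Derivation:
Op 1: add_edge(E, A). Edges now: 1
Op 2: add_edge(F, D). Edges now: 2
Op 3: add_edge(B, C). Edges now: 3
Op 4: add_edge(G, F). Edges now: 4
Compute levels (Kahn BFS):
  sources (in-degree 0): B, E, G
  process B: level=0
    B->C: in-degree(C)=0, level(C)=1, enqueue
  process E: level=0
    E->A: in-degree(A)=0, level(A)=1, enqueue
  process G: level=0
    G->F: in-degree(F)=0, level(F)=1, enqueue
  process C: level=1
  process A: level=1
  process F: level=1
    F->D: in-degree(D)=0, level(D)=2, enqueue
  process D: level=2
All levels: A:1, B:0, C:1, D:2, E:0, F:1, G:0
level(A) = 1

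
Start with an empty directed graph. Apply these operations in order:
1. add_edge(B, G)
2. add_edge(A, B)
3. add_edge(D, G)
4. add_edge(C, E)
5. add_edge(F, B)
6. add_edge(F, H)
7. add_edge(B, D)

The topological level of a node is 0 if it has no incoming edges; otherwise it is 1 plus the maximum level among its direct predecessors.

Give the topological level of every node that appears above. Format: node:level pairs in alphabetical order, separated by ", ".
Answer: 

Answer: A:0, B:1, C:0, D:2, E:1, F:0, G:3, H:1

Derivation:
Op 1: add_edge(B, G). Edges now: 1
Op 2: add_edge(A, B). Edges now: 2
Op 3: add_edge(D, G). Edges now: 3
Op 4: add_edge(C, E). Edges now: 4
Op 5: add_edge(F, B). Edges now: 5
Op 6: add_edge(F, H). Edges now: 6
Op 7: add_edge(B, D). Edges now: 7
Compute levels (Kahn BFS):
  sources (in-degree 0): A, C, F
  process A: level=0
    A->B: in-degree(B)=1, level(B)>=1
  process C: level=0
    C->E: in-degree(E)=0, level(E)=1, enqueue
  process F: level=0
    F->B: in-degree(B)=0, level(B)=1, enqueue
    F->H: in-degree(H)=0, level(H)=1, enqueue
  process E: level=1
  process B: level=1
    B->D: in-degree(D)=0, level(D)=2, enqueue
    B->G: in-degree(G)=1, level(G)>=2
  process H: level=1
  process D: level=2
    D->G: in-degree(G)=0, level(G)=3, enqueue
  process G: level=3
All levels: A:0, B:1, C:0, D:2, E:1, F:0, G:3, H:1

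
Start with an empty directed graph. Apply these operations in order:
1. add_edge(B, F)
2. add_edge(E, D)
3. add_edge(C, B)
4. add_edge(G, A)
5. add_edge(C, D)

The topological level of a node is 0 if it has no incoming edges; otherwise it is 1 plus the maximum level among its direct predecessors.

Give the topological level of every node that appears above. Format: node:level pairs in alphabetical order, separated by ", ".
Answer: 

Answer: A:1, B:1, C:0, D:1, E:0, F:2, G:0

Derivation:
Op 1: add_edge(B, F). Edges now: 1
Op 2: add_edge(E, D). Edges now: 2
Op 3: add_edge(C, B). Edges now: 3
Op 4: add_edge(G, A). Edges now: 4
Op 5: add_edge(C, D). Edges now: 5
Compute levels (Kahn BFS):
  sources (in-degree 0): C, E, G
  process C: level=0
    C->B: in-degree(B)=0, level(B)=1, enqueue
    C->D: in-degree(D)=1, level(D)>=1
  process E: level=0
    E->D: in-degree(D)=0, level(D)=1, enqueue
  process G: level=0
    G->A: in-degree(A)=0, level(A)=1, enqueue
  process B: level=1
    B->F: in-degree(F)=0, level(F)=2, enqueue
  process D: level=1
  process A: level=1
  process F: level=2
All levels: A:1, B:1, C:0, D:1, E:0, F:2, G:0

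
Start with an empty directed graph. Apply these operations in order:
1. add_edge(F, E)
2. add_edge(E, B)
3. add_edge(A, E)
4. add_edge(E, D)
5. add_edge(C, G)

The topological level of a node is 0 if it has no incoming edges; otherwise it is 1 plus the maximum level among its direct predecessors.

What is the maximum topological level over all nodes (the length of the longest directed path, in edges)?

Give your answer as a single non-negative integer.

Op 1: add_edge(F, E). Edges now: 1
Op 2: add_edge(E, B). Edges now: 2
Op 3: add_edge(A, E). Edges now: 3
Op 4: add_edge(E, D). Edges now: 4
Op 5: add_edge(C, G). Edges now: 5
Compute levels (Kahn BFS):
  sources (in-degree 0): A, C, F
  process A: level=0
    A->E: in-degree(E)=1, level(E)>=1
  process C: level=0
    C->G: in-degree(G)=0, level(G)=1, enqueue
  process F: level=0
    F->E: in-degree(E)=0, level(E)=1, enqueue
  process G: level=1
  process E: level=1
    E->B: in-degree(B)=0, level(B)=2, enqueue
    E->D: in-degree(D)=0, level(D)=2, enqueue
  process B: level=2
  process D: level=2
All levels: A:0, B:2, C:0, D:2, E:1, F:0, G:1
max level = 2

Answer: 2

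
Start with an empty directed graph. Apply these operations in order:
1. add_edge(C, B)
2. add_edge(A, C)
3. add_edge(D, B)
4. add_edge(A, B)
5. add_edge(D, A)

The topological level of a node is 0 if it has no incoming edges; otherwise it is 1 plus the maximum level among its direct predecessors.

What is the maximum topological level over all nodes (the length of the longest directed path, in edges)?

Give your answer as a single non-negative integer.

Answer: 3

Derivation:
Op 1: add_edge(C, B). Edges now: 1
Op 2: add_edge(A, C). Edges now: 2
Op 3: add_edge(D, B). Edges now: 3
Op 4: add_edge(A, B). Edges now: 4
Op 5: add_edge(D, A). Edges now: 5
Compute levels (Kahn BFS):
  sources (in-degree 0): D
  process D: level=0
    D->A: in-degree(A)=0, level(A)=1, enqueue
    D->B: in-degree(B)=2, level(B)>=1
  process A: level=1
    A->B: in-degree(B)=1, level(B)>=2
    A->C: in-degree(C)=0, level(C)=2, enqueue
  process C: level=2
    C->B: in-degree(B)=0, level(B)=3, enqueue
  process B: level=3
All levels: A:1, B:3, C:2, D:0
max level = 3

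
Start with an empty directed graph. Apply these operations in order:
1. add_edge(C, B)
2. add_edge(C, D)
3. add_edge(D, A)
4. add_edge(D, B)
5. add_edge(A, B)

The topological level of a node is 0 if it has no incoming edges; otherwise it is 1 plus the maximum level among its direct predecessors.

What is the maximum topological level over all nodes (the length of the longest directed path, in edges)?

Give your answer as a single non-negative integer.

Op 1: add_edge(C, B). Edges now: 1
Op 2: add_edge(C, D). Edges now: 2
Op 3: add_edge(D, A). Edges now: 3
Op 4: add_edge(D, B). Edges now: 4
Op 5: add_edge(A, B). Edges now: 5
Compute levels (Kahn BFS):
  sources (in-degree 0): C
  process C: level=0
    C->B: in-degree(B)=2, level(B)>=1
    C->D: in-degree(D)=0, level(D)=1, enqueue
  process D: level=1
    D->A: in-degree(A)=0, level(A)=2, enqueue
    D->B: in-degree(B)=1, level(B)>=2
  process A: level=2
    A->B: in-degree(B)=0, level(B)=3, enqueue
  process B: level=3
All levels: A:2, B:3, C:0, D:1
max level = 3

Answer: 3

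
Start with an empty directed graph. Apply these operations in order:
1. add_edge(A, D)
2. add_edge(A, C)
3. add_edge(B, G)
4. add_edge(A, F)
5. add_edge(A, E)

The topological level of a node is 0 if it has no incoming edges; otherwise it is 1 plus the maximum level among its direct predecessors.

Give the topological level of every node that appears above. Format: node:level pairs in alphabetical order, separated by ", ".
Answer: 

Answer: A:0, B:0, C:1, D:1, E:1, F:1, G:1

Derivation:
Op 1: add_edge(A, D). Edges now: 1
Op 2: add_edge(A, C). Edges now: 2
Op 3: add_edge(B, G). Edges now: 3
Op 4: add_edge(A, F). Edges now: 4
Op 5: add_edge(A, E). Edges now: 5
Compute levels (Kahn BFS):
  sources (in-degree 0): A, B
  process A: level=0
    A->C: in-degree(C)=0, level(C)=1, enqueue
    A->D: in-degree(D)=0, level(D)=1, enqueue
    A->E: in-degree(E)=0, level(E)=1, enqueue
    A->F: in-degree(F)=0, level(F)=1, enqueue
  process B: level=0
    B->G: in-degree(G)=0, level(G)=1, enqueue
  process C: level=1
  process D: level=1
  process E: level=1
  process F: level=1
  process G: level=1
All levels: A:0, B:0, C:1, D:1, E:1, F:1, G:1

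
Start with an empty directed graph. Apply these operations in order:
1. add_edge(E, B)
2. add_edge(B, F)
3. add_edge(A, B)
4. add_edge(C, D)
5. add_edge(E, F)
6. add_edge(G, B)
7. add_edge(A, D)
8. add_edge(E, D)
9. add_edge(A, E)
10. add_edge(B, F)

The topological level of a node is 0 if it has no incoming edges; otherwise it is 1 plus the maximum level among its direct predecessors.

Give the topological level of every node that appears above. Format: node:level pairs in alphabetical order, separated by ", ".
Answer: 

Op 1: add_edge(E, B). Edges now: 1
Op 2: add_edge(B, F). Edges now: 2
Op 3: add_edge(A, B). Edges now: 3
Op 4: add_edge(C, D). Edges now: 4
Op 5: add_edge(E, F). Edges now: 5
Op 6: add_edge(G, B). Edges now: 6
Op 7: add_edge(A, D). Edges now: 7
Op 8: add_edge(E, D). Edges now: 8
Op 9: add_edge(A, E). Edges now: 9
Op 10: add_edge(B, F) (duplicate, no change). Edges now: 9
Compute levels (Kahn BFS):
  sources (in-degree 0): A, C, G
  process A: level=0
    A->B: in-degree(B)=2, level(B)>=1
    A->D: in-degree(D)=2, level(D)>=1
    A->E: in-degree(E)=0, level(E)=1, enqueue
  process C: level=0
    C->D: in-degree(D)=1, level(D)>=1
  process G: level=0
    G->B: in-degree(B)=1, level(B)>=1
  process E: level=1
    E->B: in-degree(B)=0, level(B)=2, enqueue
    E->D: in-degree(D)=0, level(D)=2, enqueue
    E->F: in-degree(F)=1, level(F)>=2
  process B: level=2
    B->F: in-degree(F)=0, level(F)=3, enqueue
  process D: level=2
  process F: level=3
All levels: A:0, B:2, C:0, D:2, E:1, F:3, G:0

Answer: A:0, B:2, C:0, D:2, E:1, F:3, G:0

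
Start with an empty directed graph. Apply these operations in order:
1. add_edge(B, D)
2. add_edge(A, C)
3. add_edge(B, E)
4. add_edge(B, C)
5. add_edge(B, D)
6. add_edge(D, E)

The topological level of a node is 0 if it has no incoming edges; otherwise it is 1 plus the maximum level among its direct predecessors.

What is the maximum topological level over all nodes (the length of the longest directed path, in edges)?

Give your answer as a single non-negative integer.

Answer: 2

Derivation:
Op 1: add_edge(B, D). Edges now: 1
Op 2: add_edge(A, C). Edges now: 2
Op 3: add_edge(B, E). Edges now: 3
Op 4: add_edge(B, C). Edges now: 4
Op 5: add_edge(B, D) (duplicate, no change). Edges now: 4
Op 6: add_edge(D, E). Edges now: 5
Compute levels (Kahn BFS):
  sources (in-degree 0): A, B
  process A: level=0
    A->C: in-degree(C)=1, level(C)>=1
  process B: level=0
    B->C: in-degree(C)=0, level(C)=1, enqueue
    B->D: in-degree(D)=0, level(D)=1, enqueue
    B->E: in-degree(E)=1, level(E)>=1
  process C: level=1
  process D: level=1
    D->E: in-degree(E)=0, level(E)=2, enqueue
  process E: level=2
All levels: A:0, B:0, C:1, D:1, E:2
max level = 2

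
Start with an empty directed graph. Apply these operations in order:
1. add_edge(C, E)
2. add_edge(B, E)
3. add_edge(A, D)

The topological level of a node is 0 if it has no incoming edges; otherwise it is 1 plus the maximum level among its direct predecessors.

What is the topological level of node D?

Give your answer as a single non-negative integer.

Op 1: add_edge(C, E). Edges now: 1
Op 2: add_edge(B, E). Edges now: 2
Op 3: add_edge(A, D). Edges now: 3
Compute levels (Kahn BFS):
  sources (in-degree 0): A, B, C
  process A: level=0
    A->D: in-degree(D)=0, level(D)=1, enqueue
  process B: level=0
    B->E: in-degree(E)=1, level(E)>=1
  process C: level=0
    C->E: in-degree(E)=0, level(E)=1, enqueue
  process D: level=1
  process E: level=1
All levels: A:0, B:0, C:0, D:1, E:1
level(D) = 1

Answer: 1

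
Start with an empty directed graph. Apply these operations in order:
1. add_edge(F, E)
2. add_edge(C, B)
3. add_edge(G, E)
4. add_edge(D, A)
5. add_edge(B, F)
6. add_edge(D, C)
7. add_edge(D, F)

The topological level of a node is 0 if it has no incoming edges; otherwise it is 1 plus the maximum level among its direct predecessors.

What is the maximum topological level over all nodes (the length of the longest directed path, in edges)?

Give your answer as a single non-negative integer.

Op 1: add_edge(F, E). Edges now: 1
Op 2: add_edge(C, B). Edges now: 2
Op 3: add_edge(G, E). Edges now: 3
Op 4: add_edge(D, A). Edges now: 4
Op 5: add_edge(B, F). Edges now: 5
Op 6: add_edge(D, C). Edges now: 6
Op 7: add_edge(D, F). Edges now: 7
Compute levels (Kahn BFS):
  sources (in-degree 0): D, G
  process D: level=0
    D->A: in-degree(A)=0, level(A)=1, enqueue
    D->C: in-degree(C)=0, level(C)=1, enqueue
    D->F: in-degree(F)=1, level(F)>=1
  process G: level=0
    G->E: in-degree(E)=1, level(E)>=1
  process A: level=1
  process C: level=1
    C->B: in-degree(B)=0, level(B)=2, enqueue
  process B: level=2
    B->F: in-degree(F)=0, level(F)=3, enqueue
  process F: level=3
    F->E: in-degree(E)=0, level(E)=4, enqueue
  process E: level=4
All levels: A:1, B:2, C:1, D:0, E:4, F:3, G:0
max level = 4

Answer: 4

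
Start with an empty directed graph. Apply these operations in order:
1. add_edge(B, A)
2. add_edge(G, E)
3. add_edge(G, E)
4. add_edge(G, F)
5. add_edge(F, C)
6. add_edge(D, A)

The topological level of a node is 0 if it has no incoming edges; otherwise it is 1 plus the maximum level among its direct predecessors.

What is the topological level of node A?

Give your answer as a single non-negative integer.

Answer: 1

Derivation:
Op 1: add_edge(B, A). Edges now: 1
Op 2: add_edge(G, E). Edges now: 2
Op 3: add_edge(G, E) (duplicate, no change). Edges now: 2
Op 4: add_edge(G, F). Edges now: 3
Op 5: add_edge(F, C). Edges now: 4
Op 6: add_edge(D, A). Edges now: 5
Compute levels (Kahn BFS):
  sources (in-degree 0): B, D, G
  process B: level=0
    B->A: in-degree(A)=1, level(A)>=1
  process D: level=0
    D->A: in-degree(A)=0, level(A)=1, enqueue
  process G: level=0
    G->E: in-degree(E)=0, level(E)=1, enqueue
    G->F: in-degree(F)=0, level(F)=1, enqueue
  process A: level=1
  process E: level=1
  process F: level=1
    F->C: in-degree(C)=0, level(C)=2, enqueue
  process C: level=2
All levels: A:1, B:0, C:2, D:0, E:1, F:1, G:0
level(A) = 1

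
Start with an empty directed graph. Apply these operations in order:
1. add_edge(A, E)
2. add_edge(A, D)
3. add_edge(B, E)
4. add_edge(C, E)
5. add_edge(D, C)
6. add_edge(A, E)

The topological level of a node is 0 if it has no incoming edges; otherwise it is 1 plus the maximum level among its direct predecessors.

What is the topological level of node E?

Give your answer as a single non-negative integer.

Op 1: add_edge(A, E). Edges now: 1
Op 2: add_edge(A, D). Edges now: 2
Op 3: add_edge(B, E). Edges now: 3
Op 4: add_edge(C, E). Edges now: 4
Op 5: add_edge(D, C). Edges now: 5
Op 6: add_edge(A, E) (duplicate, no change). Edges now: 5
Compute levels (Kahn BFS):
  sources (in-degree 0): A, B
  process A: level=0
    A->D: in-degree(D)=0, level(D)=1, enqueue
    A->E: in-degree(E)=2, level(E)>=1
  process B: level=0
    B->E: in-degree(E)=1, level(E)>=1
  process D: level=1
    D->C: in-degree(C)=0, level(C)=2, enqueue
  process C: level=2
    C->E: in-degree(E)=0, level(E)=3, enqueue
  process E: level=3
All levels: A:0, B:0, C:2, D:1, E:3
level(E) = 3

Answer: 3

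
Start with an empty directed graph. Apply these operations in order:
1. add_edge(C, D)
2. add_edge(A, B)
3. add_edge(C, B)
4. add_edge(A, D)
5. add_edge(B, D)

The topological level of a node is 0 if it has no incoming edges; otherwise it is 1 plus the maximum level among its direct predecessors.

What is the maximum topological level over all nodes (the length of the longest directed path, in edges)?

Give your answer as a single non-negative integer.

Op 1: add_edge(C, D). Edges now: 1
Op 2: add_edge(A, B). Edges now: 2
Op 3: add_edge(C, B). Edges now: 3
Op 4: add_edge(A, D). Edges now: 4
Op 5: add_edge(B, D). Edges now: 5
Compute levels (Kahn BFS):
  sources (in-degree 0): A, C
  process A: level=0
    A->B: in-degree(B)=1, level(B)>=1
    A->D: in-degree(D)=2, level(D)>=1
  process C: level=0
    C->B: in-degree(B)=0, level(B)=1, enqueue
    C->D: in-degree(D)=1, level(D)>=1
  process B: level=1
    B->D: in-degree(D)=0, level(D)=2, enqueue
  process D: level=2
All levels: A:0, B:1, C:0, D:2
max level = 2

Answer: 2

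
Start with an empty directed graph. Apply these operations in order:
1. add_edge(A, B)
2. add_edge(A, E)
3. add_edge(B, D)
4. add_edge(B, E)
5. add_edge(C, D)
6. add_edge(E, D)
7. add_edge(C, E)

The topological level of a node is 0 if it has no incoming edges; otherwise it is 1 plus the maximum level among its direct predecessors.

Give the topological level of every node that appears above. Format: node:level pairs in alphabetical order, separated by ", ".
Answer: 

Answer: A:0, B:1, C:0, D:3, E:2

Derivation:
Op 1: add_edge(A, B). Edges now: 1
Op 2: add_edge(A, E). Edges now: 2
Op 3: add_edge(B, D). Edges now: 3
Op 4: add_edge(B, E). Edges now: 4
Op 5: add_edge(C, D). Edges now: 5
Op 6: add_edge(E, D). Edges now: 6
Op 7: add_edge(C, E). Edges now: 7
Compute levels (Kahn BFS):
  sources (in-degree 0): A, C
  process A: level=0
    A->B: in-degree(B)=0, level(B)=1, enqueue
    A->E: in-degree(E)=2, level(E)>=1
  process C: level=0
    C->D: in-degree(D)=2, level(D)>=1
    C->E: in-degree(E)=1, level(E)>=1
  process B: level=1
    B->D: in-degree(D)=1, level(D)>=2
    B->E: in-degree(E)=0, level(E)=2, enqueue
  process E: level=2
    E->D: in-degree(D)=0, level(D)=3, enqueue
  process D: level=3
All levels: A:0, B:1, C:0, D:3, E:2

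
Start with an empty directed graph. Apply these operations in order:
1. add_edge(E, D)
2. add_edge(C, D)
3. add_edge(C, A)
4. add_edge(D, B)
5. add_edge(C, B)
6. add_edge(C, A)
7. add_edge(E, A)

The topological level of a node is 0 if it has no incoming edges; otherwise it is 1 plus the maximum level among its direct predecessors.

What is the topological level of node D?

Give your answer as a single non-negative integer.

Op 1: add_edge(E, D). Edges now: 1
Op 2: add_edge(C, D). Edges now: 2
Op 3: add_edge(C, A). Edges now: 3
Op 4: add_edge(D, B). Edges now: 4
Op 5: add_edge(C, B). Edges now: 5
Op 6: add_edge(C, A) (duplicate, no change). Edges now: 5
Op 7: add_edge(E, A). Edges now: 6
Compute levels (Kahn BFS):
  sources (in-degree 0): C, E
  process C: level=0
    C->A: in-degree(A)=1, level(A)>=1
    C->B: in-degree(B)=1, level(B)>=1
    C->D: in-degree(D)=1, level(D)>=1
  process E: level=0
    E->A: in-degree(A)=0, level(A)=1, enqueue
    E->D: in-degree(D)=0, level(D)=1, enqueue
  process A: level=1
  process D: level=1
    D->B: in-degree(B)=0, level(B)=2, enqueue
  process B: level=2
All levels: A:1, B:2, C:0, D:1, E:0
level(D) = 1

Answer: 1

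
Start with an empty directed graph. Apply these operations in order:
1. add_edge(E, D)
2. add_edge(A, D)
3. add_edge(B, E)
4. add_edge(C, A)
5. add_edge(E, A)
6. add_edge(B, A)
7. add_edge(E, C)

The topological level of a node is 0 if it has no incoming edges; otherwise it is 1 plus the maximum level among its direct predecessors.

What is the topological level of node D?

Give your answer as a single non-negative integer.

Answer: 4

Derivation:
Op 1: add_edge(E, D). Edges now: 1
Op 2: add_edge(A, D). Edges now: 2
Op 3: add_edge(B, E). Edges now: 3
Op 4: add_edge(C, A). Edges now: 4
Op 5: add_edge(E, A). Edges now: 5
Op 6: add_edge(B, A). Edges now: 6
Op 7: add_edge(E, C). Edges now: 7
Compute levels (Kahn BFS):
  sources (in-degree 0): B
  process B: level=0
    B->A: in-degree(A)=2, level(A)>=1
    B->E: in-degree(E)=0, level(E)=1, enqueue
  process E: level=1
    E->A: in-degree(A)=1, level(A)>=2
    E->C: in-degree(C)=0, level(C)=2, enqueue
    E->D: in-degree(D)=1, level(D)>=2
  process C: level=2
    C->A: in-degree(A)=0, level(A)=3, enqueue
  process A: level=3
    A->D: in-degree(D)=0, level(D)=4, enqueue
  process D: level=4
All levels: A:3, B:0, C:2, D:4, E:1
level(D) = 4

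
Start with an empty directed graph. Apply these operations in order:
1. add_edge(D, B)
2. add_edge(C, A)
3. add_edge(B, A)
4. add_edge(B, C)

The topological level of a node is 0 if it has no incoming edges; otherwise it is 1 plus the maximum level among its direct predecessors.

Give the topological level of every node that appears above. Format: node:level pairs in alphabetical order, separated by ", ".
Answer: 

Op 1: add_edge(D, B). Edges now: 1
Op 2: add_edge(C, A). Edges now: 2
Op 3: add_edge(B, A). Edges now: 3
Op 4: add_edge(B, C). Edges now: 4
Compute levels (Kahn BFS):
  sources (in-degree 0): D
  process D: level=0
    D->B: in-degree(B)=0, level(B)=1, enqueue
  process B: level=1
    B->A: in-degree(A)=1, level(A)>=2
    B->C: in-degree(C)=0, level(C)=2, enqueue
  process C: level=2
    C->A: in-degree(A)=0, level(A)=3, enqueue
  process A: level=3
All levels: A:3, B:1, C:2, D:0

Answer: A:3, B:1, C:2, D:0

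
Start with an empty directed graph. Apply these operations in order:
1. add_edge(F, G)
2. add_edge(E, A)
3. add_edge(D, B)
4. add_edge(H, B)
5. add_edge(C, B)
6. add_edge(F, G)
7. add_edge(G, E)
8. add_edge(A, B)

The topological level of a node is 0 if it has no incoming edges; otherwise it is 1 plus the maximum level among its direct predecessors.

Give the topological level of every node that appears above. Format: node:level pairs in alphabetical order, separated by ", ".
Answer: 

Op 1: add_edge(F, G). Edges now: 1
Op 2: add_edge(E, A). Edges now: 2
Op 3: add_edge(D, B). Edges now: 3
Op 4: add_edge(H, B). Edges now: 4
Op 5: add_edge(C, B). Edges now: 5
Op 6: add_edge(F, G) (duplicate, no change). Edges now: 5
Op 7: add_edge(G, E). Edges now: 6
Op 8: add_edge(A, B). Edges now: 7
Compute levels (Kahn BFS):
  sources (in-degree 0): C, D, F, H
  process C: level=0
    C->B: in-degree(B)=3, level(B)>=1
  process D: level=0
    D->B: in-degree(B)=2, level(B)>=1
  process F: level=0
    F->G: in-degree(G)=0, level(G)=1, enqueue
  process H: level=0
    H->B: in-degree(B)=1, level(B)>=1
  process G: level=1
    G->E: in-degree(E)=0, level(E)=2, enqueue
  process E: level=2
    E->A: in-degree(A)=0, level(A)=3, enqueue
  process A: level=3
    A->B: in-degree(B)=0, level(B)=4, enqueue
  process B: level=4
All levels: A:3, B:4, C:0, D:0, E:2, F:0, G:1, H:0

Answer: A:3, B:4, C:0, D:0, E:2, F:0, G:1, H:0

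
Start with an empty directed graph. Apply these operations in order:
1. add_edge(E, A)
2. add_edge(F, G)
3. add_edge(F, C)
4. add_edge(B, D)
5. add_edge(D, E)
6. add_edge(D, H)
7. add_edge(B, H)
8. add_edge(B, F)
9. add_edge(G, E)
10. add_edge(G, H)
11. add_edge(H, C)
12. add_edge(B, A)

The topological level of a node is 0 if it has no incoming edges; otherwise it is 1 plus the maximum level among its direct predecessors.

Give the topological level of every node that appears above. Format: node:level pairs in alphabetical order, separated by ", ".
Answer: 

Answer: A:4, B:0, C:4, D:1, E:3, F:1, G:2, H:3

Derivation:
Op 1: add_edge(E, A). Edges now: 1
Op 2: add_edge(F, G). Edges now: 2
Op 3: add_edge(F, C). Edges now: 3
Op 4: add_edge(B, D). Edges now: 4
Op 5: add_edge(D, E). Edges now: 5
Op 6: add_edge(D, H). Edges now: 6
Op 7: add_edge(B, H). Edges now: 7
Op 8: add_edge(B, F). Edges now: 8
Op 9: add_edge(G, E). Edges now: 9
Op 10: add_edge(G, H). Edges now: 10
Op 11: add_edge(H, C). Edges now: 11
Op 12: add_edge(B, A). Edges now: 12
Compute levels (Kahn BFS):
  sources (in-degree 0): B
  process B: level=0
    B->A: in-degree(A)=1, level(A)>=1
    B->D: in-degree(D)=0, level(D)=1, enqueue
    B->F: in-degree(F)=0, level(F)=1, enqueue
    B->H: in-degree(H)=2, level(H)>=1
  process D: level=1
    D->E: in-degree(E)=1, level(E)>=2
    D->H: in-degree(H)=1, level(H)>=2
  process F: level=1
    F->C: in-degree(C)=1, level(C)>=2
    F->G: in-degree(G)=0, level(G)=2, enqueue
  process G: level=2
    G->E: in-degree(E)=0, level(E)=3, enqueue
    G->H: in-degree(H)=0, level(H)=3, enqueue
  process E: level=3
    E->A: in-degree(A)=0, level(A)=4, enqueue
  process H: level=3
    H->C: in-degree(C)=0, level(C)=4, enqueue
  process A: level=4
  process C: level=4
All levels: A:4, B:0, C:4, D:1, E:3, F:1, G:2, H:3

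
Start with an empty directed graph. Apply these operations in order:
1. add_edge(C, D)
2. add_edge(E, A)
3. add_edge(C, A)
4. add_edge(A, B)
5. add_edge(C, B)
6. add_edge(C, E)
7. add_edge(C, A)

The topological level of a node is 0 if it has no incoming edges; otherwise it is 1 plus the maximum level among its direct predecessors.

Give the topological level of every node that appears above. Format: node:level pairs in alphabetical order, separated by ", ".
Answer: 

Answer: A:2, B:3, C:0, D:1, E:1

Derivation:
Op 1: add_edge(C, D). Edges now: 1
Op 2: add_edge(E, A). Edges now: 2
Op 3: add_edge(C, A). Edges now: 3
Op 4: add_edge(A, B). Edges now: 4
Op 5: add_edge(C, B). Edges now: 5
Op 6: add_edge(C, E). Edges now: 6
Op 7: add_edge(C, A) (duplicate, no change). Edges now: 6
Compute levels (Kahn BFS):
  sources (in-degree 0): C
  process C: level=0
    C->A: in-degree(A)=1, level(A)>=1
    C->B: in-degree(B)=1, level(B)>=1
    C->D: in-degree(D)=0, level(D)=1, enqueue
    C->E: in-degree(E)=0, level(E)=1, enqueue
  process D: level=1
  process E: level=1
    E->A: in-degree(A)=0, level(A)=2, enqueue
  process A: level=2
    A->B: in-degree(B)=0, level(B)=3, enqueue
  process B: level=3
All levels: A:2, B:3, C:0, D:1, E:1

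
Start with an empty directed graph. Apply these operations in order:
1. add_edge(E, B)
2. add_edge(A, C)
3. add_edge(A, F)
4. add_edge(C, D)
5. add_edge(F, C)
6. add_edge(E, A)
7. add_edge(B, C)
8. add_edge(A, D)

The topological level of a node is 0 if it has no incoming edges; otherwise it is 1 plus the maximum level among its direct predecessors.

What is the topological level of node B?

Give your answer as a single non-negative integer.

Op 1: add_edge(E, B). Edges now: 1
Op 2: add_edge(A, C). Edges now: 2
Op 3: add_edge(A, F). Edges now: 3
Op 4: add_edge(C, D). Edges now: 4
Op 5: add_edge(F, C). Edges now: 5
Op 6: add_edge(E, A). Edges now: 6
Op 7: add_edge(B, C). Edges now: 7
Op 8: add_edge(A, D). Edges now: 8
Compute levels (Kahn BFS):
  sources (in-degree 0): E
  process E: level=0
    E->A: in-degree(A)=0, level(A)=1, enqueue
    E->B: in-degree(B)=0, level(B)=1, enqueue
  process A: level=1
    A->C: in-degree(C)=2, level(C)>=2
    A->D: in-degree(D)=1, level(D)>=2
    A->F: in-degree(F)=0, level(F)=2, enqueue
  process B: level=1
    B->C: in-degree(C)=1, level(C)>=2
  process F: level=2
    F->C: in-degree(C)=0, level(C)=3, enqueue
  process C: level=3
    C->D: in-degree(D)=0, level(D)=4, enqueue
  process D: level=4
All levels: A:1, B:1, C:3, D:4, E:0, F:2
level(B) = 1

Answer: 1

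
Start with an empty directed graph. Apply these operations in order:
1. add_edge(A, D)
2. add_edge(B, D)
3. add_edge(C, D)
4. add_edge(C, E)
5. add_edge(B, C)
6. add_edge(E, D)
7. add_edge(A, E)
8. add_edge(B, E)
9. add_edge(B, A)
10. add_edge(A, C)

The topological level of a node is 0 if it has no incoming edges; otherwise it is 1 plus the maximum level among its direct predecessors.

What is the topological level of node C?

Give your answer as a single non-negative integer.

Answer: 2

Derivation:
Op 1: add_edge(A, D). Edges now: 1
Op 2: add_edge(B, D). Edges now: 2
Op 3: add_edge(C, D). Edges now: 3
Op 4: add_edge(C, E). Edges now: 4
Op 5: add_edge(B, C). Edges now: 5
Op 6: add_edge(E, D). Edges now: 6
Op 7: add_edge(A, E). Edges now: 7
Op 8: add_edge(B, E). Edges now: 8
Op 9: add_edge(B, A). Edges now: 9
Op 10: add_edge(A, C). Edges now: 10
Compute levels (Kahn BFS):
  sources (in-degree 0): B
  process B: level=0
    B->A: in-degree(A)=0, level(A)=1, enqueue
    B->C: in-degree(C)=1, level(C)>=1
    B->D: in-degree(D)=3, level(D)>=1
    B->E: in-degree(E)=2, level(E)>=1
  process A: level=1
    A->C: in-degree(C)=0, level(C)=2, enqueue
    A->D: in-degree(D)=2, level(D)>=2
    A->E: in-degree(E)=1, level(E)>=2
  process C: level=2
    C->D: in-degree(D)=1, level(D)>=3
    C->E: in-degree(E)=0, level(E)=3, enqueue
  process E: level=3
    E->D: in-degree(D)=0, level(D)=4, enqueue
  process D: level=4
All levels: A:1, B:0, C:2, D:4, E:3
level(C) = 2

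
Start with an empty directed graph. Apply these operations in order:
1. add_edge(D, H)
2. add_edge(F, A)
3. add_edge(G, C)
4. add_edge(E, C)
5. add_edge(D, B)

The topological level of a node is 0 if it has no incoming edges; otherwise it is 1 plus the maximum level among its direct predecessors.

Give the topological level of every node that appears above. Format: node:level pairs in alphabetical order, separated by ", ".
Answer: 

Answer: A:1, B:1, C:1, D:0, E:0, F:0, G:0, H:1

Derivation:
Op 1: add_edge(D, H). Edges now: 1
Op 2: add_edge(F, A). Edges now: 2
Op 3: add_edge(G, C). Edges now: 3
Op 4: add_edge(E, C). Edges now: 4
Op 5: add_edge(D, B). Edges now: 5
Compute levels (Kahn BFS):
  sources (in-degree 0): D, E, F, G
  process D: level=0
    D->B: in-degree(B)=0, level(B)=1, enqueue
    D->H: in-degree(H)=0, level(H)=1, enqueue
  process E: level=0
    E->C: in-degree(C)=1, level(C)>=1
  process F: level=0
    F->A: in-degree(A)=0, level(A)=1, enqueue
  process G: level=0
    G->C: in-degree(C)=0, level(C)=1, enqueue
  process B: level=1
  process H: level=1
  process A: level=1
  process C: level=1
All levels: A:1, B:1, C:1, D:0, E:0, F:0, G:0, H:1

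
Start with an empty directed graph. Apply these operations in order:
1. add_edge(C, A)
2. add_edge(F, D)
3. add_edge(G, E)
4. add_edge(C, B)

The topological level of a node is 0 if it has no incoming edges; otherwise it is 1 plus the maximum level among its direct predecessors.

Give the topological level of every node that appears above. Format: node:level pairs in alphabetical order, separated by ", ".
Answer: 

Answer: A:1, B:1, C:0, D:1, E:1, F:0, G:0

Derivation:
Op 1: add_edge(C, A). Edges now: 1
Op 2: add_edge(F, D). Edges now: 2
Op 3: add_edge(G, E). Edges now: 3
Op 4: add_edge(C, B). Edges now: 4
Compute levels (Kahn BFS):
  sources (in-degree 0): C, F, G
  process C: level=0
    C->A: in-degree(A)=0, level(A)=1, enqueue
    C->B: in-degree(B)=0, level(B)=1, enqueue
  process F: level=0
    F->D: in-degree(D)=0, level(D)=1, enqueue
  process G: level=0
    G->E: in-degree(E)=0, level(E)=1, enqueue
  process A: level=1
  process B: level=1
  process D: level=1
  process E: level=1
All levels: A:1, B:1, C:0, D:1, E:1, F:0, G:0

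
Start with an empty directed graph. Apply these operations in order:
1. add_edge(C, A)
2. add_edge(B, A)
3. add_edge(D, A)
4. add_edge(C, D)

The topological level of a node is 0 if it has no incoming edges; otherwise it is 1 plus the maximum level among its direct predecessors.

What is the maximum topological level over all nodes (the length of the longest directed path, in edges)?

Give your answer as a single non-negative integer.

Op 1: add_edge(C, A). Edges now: 1
Op 2: add_edge(B, A). Edges now: 2
Op 3: add_edge(D, A). Edges now: 3
Op 4: add_edge(C, D). Edges now: 4
Compute levels (Kahn BFS):
  sources (in-degree 0): B, C
  process B: level=0
    B->A: in-degree(A)=2, level(A)>=1
  process C: level=0
    C->A: in-degree(A)=1, level(A)>=1
    C->D: in-degree(D)=0, level(D)=1, enqueue
  process D: level=1
    D->A: in-degree(A)=0, level(A)=2, enqueue
  process A: level=2
All levels: A:2, B:0, C:0, D:1
max level = 2

Answer: 2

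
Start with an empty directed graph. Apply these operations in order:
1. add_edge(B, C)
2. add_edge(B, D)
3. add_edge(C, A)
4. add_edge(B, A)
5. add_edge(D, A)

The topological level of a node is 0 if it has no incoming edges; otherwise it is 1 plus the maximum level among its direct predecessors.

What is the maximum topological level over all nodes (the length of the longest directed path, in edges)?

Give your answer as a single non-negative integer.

Op 1: add_edge(B, C). Edges now: 1
Op 2: add_edge(B, D). Edges now: 2
Op 3: add_edge(C, A). Edges now: 3
Op 4: add_edge(B, A). Edges now: 4
Op 5: add_edge(D, A). Edges now: 5
Compute levels (Kahn BFS):
  sources (in-degree 0): B
  process B: level=0
    B->A: in-degree(A)=2, level(A)>=1
    B->C: in-degree(C)=0, level(C)=1, enqueue
    B->D: in-degree(D)=0, level(D)=1, enqueue
  process C: level=1
    C->A: in-degree(A)=1, level(A)>=2
  process D: level=1
    D->A: in-degree(A)=0, level(A)=2, enqueue
  process A: level=2
All levels: A:2, B:0, C:1, D:1
max level = 2

Answer: 2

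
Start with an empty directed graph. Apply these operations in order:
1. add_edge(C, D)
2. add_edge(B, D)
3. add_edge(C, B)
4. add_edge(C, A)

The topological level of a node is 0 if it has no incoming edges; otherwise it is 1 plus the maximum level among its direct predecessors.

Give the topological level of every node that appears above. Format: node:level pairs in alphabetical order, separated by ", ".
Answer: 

Answer: A:1, B:1, C:0, D:2

Derivation:
Op 1: add_edge(C, D). Edges now: 1
Op 2: add_edge(B, D). Edges now: 2
Op 3: add_edge(C, B). Edges now: 3
Op 4: add_edge(C, A). Edges now: 4
Compute levels (Kahn BFS):
  sources (in-degree 0): C
  process C: level=0
    C->A: in-degree(A)=0, level(A)=1, enqueue
    C->B: in-degree(B)=0, level(B)=1, enqueue
    C->D: in-degree(D)=1, level(D)>=1
  process A: level=1
  process B: level=1
    B->D: in-degree(D)=0, level(D)=2, enqueue
  process D: level=2
All levels: A:1, B:1, C:0, D:2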